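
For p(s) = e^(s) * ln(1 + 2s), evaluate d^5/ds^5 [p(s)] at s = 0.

Expand each factor separately, then convolve coefficients.
The coefficient of s^5 in the expansion is 209/60, so p^(5)(0) = 5! * (209/60) = 418.

418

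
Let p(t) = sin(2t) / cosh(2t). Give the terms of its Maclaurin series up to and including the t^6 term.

48*t^5/5 - 16*t^3/3 + 2*t

Write the quotient as an unknown series and match coefficients against numerator = denominator · series.
p(0) = 0
p′(0) = 2
p′′(0) = 0
p′′′(0) = -32
p^(4)(0) = 0
p^(5)(0) = 1152
p^(6)(0) = 0
Dividing each by k! gives the coefficients c_0, ..., c_6.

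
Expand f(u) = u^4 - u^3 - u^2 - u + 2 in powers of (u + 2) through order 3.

Use the known series and substitute for the argument.
f(-2) = 24
f′(-2) = -41
f′′(-2) = 58
f′′′(-2) = -54

-9*(u + 2)^3 + 29*(u + 2)^2 - 41*(u + 2) + 24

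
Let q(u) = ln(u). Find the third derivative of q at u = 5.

2/125

From the series, [(u - 5)^3] q = 1/375; multiply by 3! = 6 to get 2/125.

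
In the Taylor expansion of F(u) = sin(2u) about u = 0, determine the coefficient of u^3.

F(0) = 0
F′(0) = 2
F′′(0) = 0
F′′′(0) = -8
So c_3 = F′′′(0)/3! = -4/3.

-4/3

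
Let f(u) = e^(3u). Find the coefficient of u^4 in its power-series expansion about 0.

27/8

f(0) = 1
f′(0) = 3
f′′(0) = 9
f′′′(0) = 27
f^(4)(0) = 81
So c_4 = f^(4)(0)/4! = 27/8.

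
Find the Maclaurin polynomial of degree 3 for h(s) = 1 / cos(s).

Invert the denominator's series and multiply.

s^2/2 + 1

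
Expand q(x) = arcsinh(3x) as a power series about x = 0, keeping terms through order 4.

[x^0] = 0;  [x^1] = 3;  [x^2] = 0;  [x^3] = -9/2;  [x^4] = 0.

-9*x^3/2 + 3*x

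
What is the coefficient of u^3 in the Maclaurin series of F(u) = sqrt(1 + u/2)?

1/128

Use the known series and substitute for the argument.
F(0) = 1
F′(0) = 1/4
F′′(0) = -1/16
F′′′(0) = 3/64
Dividing each by k! gives the coefficients c_0, ..., c_3.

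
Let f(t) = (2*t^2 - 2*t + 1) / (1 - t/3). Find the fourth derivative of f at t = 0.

104/27

Distribute the polynomial across the series and collect like powers.
From the series, [t^4] f = 13/81; multiply by 4! = 24 to get 104/27.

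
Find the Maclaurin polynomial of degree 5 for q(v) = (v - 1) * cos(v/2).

v^5/384 - v^4/384 - v^3/8 + v^2/8 + v - 1

Distribute the polynomial across the series and collect like powers.
[v^0] = -1;  [v^1] = 1;  [v^2] = 1/8;  [v^3] = -1/8;  [v^4] = -1/384;  [v^5] = 1/384.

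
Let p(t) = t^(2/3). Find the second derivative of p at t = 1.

From the series, [(t - 1)^2] p = -1/9; multiply by 2! = 2 to get -2/9.

-2/9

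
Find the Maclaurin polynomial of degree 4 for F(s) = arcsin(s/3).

[s^0] = 0;  [s^1] = 1/3;  [s^2] = 0;  [s^3] = 1/162;  [s^4] = 0.

s^3/162 + s/3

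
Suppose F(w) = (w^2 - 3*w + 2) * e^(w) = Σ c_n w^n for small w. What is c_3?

-1/6

Shift and add copies of the series according to the polynomial's terms.
F(0) = 2
F′(0) = -1
F′′(0) = -2
F′′′(0) = -1
So c_3 = F′′′(0)/3! = -1/6.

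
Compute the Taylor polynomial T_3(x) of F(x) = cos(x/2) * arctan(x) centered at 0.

-11*x^3/24 + x

Write out both Maclaurin series and multiply, keeping only the needed powers.
F(0) = 0
F′(0) = 1
F′′(0) = 0
F′′′(0) = -11/4
The Taylor polynomial is Σ F^(k)(0)/k! · x^k.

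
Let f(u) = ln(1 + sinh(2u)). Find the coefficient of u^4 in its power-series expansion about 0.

-20/3

Let u equal the inner series; expand the outer function in u and truncate.
[u^0] = 0;  [u^1] = 2;  [u^2] = -2;  [u^3] = 4;  [u^4] = -20/3.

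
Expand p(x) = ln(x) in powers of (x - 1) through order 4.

-(x - 1)^4/4 + (x - 1)^3/3 - (x - 1)^2/2 + (x - 1)

Apply the Taylor formula c_k = f^(k)(a)/k!.
[(x - 1)^0] = 0;  [(x - 1)^1] = 1;  [(x - 1)^2] = -1/2;  [(x - 1)^3] = 1/3;  [(x - 1)^4] = -1/4.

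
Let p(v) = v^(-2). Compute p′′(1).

6

From the series, [(v - 1)^2] p = 3; multiply by 2! = 2 to get 6.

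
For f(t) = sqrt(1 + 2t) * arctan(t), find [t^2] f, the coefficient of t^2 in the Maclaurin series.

1

Take the Cauchy product of the two expansions.
f(0) = 0
f′(0) = 1
f′′(0) = 2
So c_2 = f′′(0)/2! = 1.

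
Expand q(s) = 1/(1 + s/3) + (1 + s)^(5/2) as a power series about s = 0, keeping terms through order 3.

Add the two expansions coefficient-wise.
q(0) = 2
q′(0) = 13/6
q′′(0) = 143/36
q′′′(0) = 119/72
Dividing each by k! gives the coefficients c_0, ..., c_3.

119*s^3/432 + 143*s^2/72 + 13*s/6 + 2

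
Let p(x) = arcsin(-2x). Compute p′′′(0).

-8

Compute the successive derivatives at the expansion point and divide by k!.
The coefficient of x^3 in the expansion is -4/3, so p′′′(0) = 3! * (-4/3) = -8.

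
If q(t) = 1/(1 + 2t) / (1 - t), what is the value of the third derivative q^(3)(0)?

-30

Multiply the two series term by term and collect like powers.
From the series, [t^3] q = -5; multiply by 3! = 6 to get -30.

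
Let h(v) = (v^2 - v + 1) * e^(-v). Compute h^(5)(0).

-26

Shift and add copies of the series according to the polynomial's terms.
The coefficient of v^5 in the expansion is -13/60, so h^(5)(0) = 5! * (-13/60) = -26.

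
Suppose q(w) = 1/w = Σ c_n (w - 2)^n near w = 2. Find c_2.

1/8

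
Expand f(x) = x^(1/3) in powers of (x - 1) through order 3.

[(x - 1)^0] = 1;  [(x - 1)^1] = 1/3;  [(x - 1)^2] = -1/9;  [(x - 1)^3] = 5/81.

5*(x - 1)^3/81 - (x - 1)^2/9 + (x - 1)/3 + 1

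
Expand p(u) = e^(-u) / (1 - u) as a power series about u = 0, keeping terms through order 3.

Multiply the numerator's expansion by the denominator's geometric series.
p(0) = 1
p′(0) = 0
p′′(0) = 1
p′′′(0) = 2

u^3/3 + u^2/2 + 1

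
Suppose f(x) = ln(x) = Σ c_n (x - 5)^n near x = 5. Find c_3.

1/375

[(x - 5)^0] = ln(5);  [(x - 5)^1] = 1/5;  [(x - 5)^2] = -1/50;  [(x - 5)^3] = 1/375.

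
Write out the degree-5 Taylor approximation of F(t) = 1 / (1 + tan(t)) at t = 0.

Use the geometric series for the reciprocal, then substitute.
F(0) = 1
F′(0) = -1
F′′(0) = 2
F′′′(0) = -8
F^(4)(0) = 40
F^(5)(0) = -256

-32*t^5/15 + 5*t^4/3 - 4*t^3/3 + t^2 - t + 1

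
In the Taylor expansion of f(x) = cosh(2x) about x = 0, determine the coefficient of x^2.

Use the known series and substitute for the argument.
[x^0] = 1;  [x^1] = 0;  [x^2] = 2.
So c_2 = f′′(0)/2! = 2.

2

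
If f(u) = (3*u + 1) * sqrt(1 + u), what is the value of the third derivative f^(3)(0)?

-15/8

Shift and add copies of the series according to the polynomial's terms.
The coefficient of u^3 in the expansion is -5/16, so f′′′(0) = 3! * (-5/16) = -15/8.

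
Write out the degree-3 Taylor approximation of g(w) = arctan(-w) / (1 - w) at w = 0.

-2*w^3/3 - w^2 - w

Multiply the two series term by term and collect like powers.
[w^0] = 0;  [w^1] = -1;  [w^2] = -1;  [w^3] = -2/3.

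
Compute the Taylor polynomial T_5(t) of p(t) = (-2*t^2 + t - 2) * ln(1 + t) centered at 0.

Distribute the polynomial across the series and collect like powers.
p(0) = 0
p′(0) = -2
p′′(0) = 4
p′′′(0) = -19
p^(4)(0) = 44
p^(5)(0) = -158
The Taylor polynomial is Σ p^(k)(0)/k! · t^k.

-79*t^5/60 + 11*t^4/6 - 19*t^3/6 + 2*t^2 - 2*t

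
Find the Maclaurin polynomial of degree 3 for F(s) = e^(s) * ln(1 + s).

s^3/3 + s^2/2 + s

Write out both Maclaurin series and multiply, keeping only the needed powers.
F(0) = 0
F′(0) = 1
F′′(0) = 1
F′′′(0) = 2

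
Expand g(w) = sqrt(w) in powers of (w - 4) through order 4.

-5*(w - 4)^4/16384 + (w - 4)^3/512 - (w - 4)^2/64 + (w - 4)/4 + 2

[(w - 4)^0] = 2;  [(w - 4)^1] = 1/4;  [(w - 4)^2] = -1/64;  [(w - 4)^3] = 1/512;  [(w - 4)^4] = -5/16384.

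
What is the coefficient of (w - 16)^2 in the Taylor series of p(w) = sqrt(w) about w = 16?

c_2 = p′′(16)/2! = -1/512.

-1/512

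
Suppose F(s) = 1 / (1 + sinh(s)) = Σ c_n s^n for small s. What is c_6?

Write 1/(1+u) = 1 - u + u^2 - u^3 + ... and substitute the series for u.
F(0) = 1
F′(0) = -1
F′′(0) = 2
F′′′(0) = -7
F^(4)(0) = 32
F^(5)(0) = -181
F^(6)(0) = 1232
The Taylor polynomial is Σ F^(k)(0)/k! · s^k.

77/45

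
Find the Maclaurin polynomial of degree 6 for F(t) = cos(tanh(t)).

-59*t^6/240 + 3*t^4/8 - t^2/2 + 1

Substitute the inner expansion into the outer series and collect powers.
F(0) = 1
F′(0) = 0
F′′(0) = -1
F′′′(0) = 0
F^(4)(0) = 9
F^(5)(0) = 0
F^(6)(0) = -177
Then c_k = F^(k)(0)/k! gives each Taylor coefficient.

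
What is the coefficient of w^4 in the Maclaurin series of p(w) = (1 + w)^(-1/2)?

35/128

Compute the successive derivatives at the expansion point and divide by k!.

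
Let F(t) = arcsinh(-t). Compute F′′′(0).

Apply the Taylor formula c_k = f^(k)(a)/k!.
From the series, [t^3] F = 1/6; multiply by 3! = 6 to get 1.

1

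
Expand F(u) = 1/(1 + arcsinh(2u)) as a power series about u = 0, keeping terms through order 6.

1472*u^6/45 - 92*u^5/5 + 32*u^4/3 - 20*u^3/3 + 4*u^2 - 2*u + 1

Compose series: expand the inner function first, then feed it into the outer expansion.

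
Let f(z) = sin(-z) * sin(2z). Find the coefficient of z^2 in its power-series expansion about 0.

-2

Multiply the two series term by term and collect like powers.
f(0) = 0
f′(0) = 0
f′′(0) = -4
The Taylor polynomial is Σ f^(k)(0)/k! · z^k.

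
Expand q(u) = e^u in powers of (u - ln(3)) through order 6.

(u - ln(3))^6/240 + (u - ln(3))^5/40 + (u - ln(3))^4/8 + (u - ln(3))^3/2 + 3*(u - ln(3))^2/2 + 3*(u - ln(3)) + 3

Use the known series and substitute for the argument.
q(ln(3)) = 3
q′(ln(3)) = 3
q′′(ln(3)) = 3
q′′′(ln(3)) = 3
q^(4)(ln(3)) = 3
q^(5)(ln(3)) = 3
q^(6)(ln(3)) = 3
Then c_k = q^(k)(ln(3))/k! gives each Taylor coefficient.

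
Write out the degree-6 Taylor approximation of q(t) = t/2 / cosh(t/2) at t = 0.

5*t^5/768 - t^3/16 + t/2

Invert the denominator's series and multiply.
[t^0] = 0;  [t^1] = 1/2;  [t^2] = 0;  [t^3] = -1/16;  [t^4] = 0;  [t^5] = 5/768;  [t^6] = 0.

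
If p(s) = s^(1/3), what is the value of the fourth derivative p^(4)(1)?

-80/81

From the series, [(s - 1)^4] p = -10/243; multiply by 4! = 24 to get -80/81.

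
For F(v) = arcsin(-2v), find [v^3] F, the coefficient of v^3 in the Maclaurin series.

-4/3

[v^0] = 0;  [v^1] = -2;  [v^2] = 0;  [v^3] = -4/3.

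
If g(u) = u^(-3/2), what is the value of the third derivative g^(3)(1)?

The coefficient of (u - 1)^3 in the expansion is -35/16, so g′′′(1) = 3! * (-35/16) = -105/8.

-105/8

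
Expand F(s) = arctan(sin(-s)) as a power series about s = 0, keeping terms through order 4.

Compose series: expand the inner function first, then feed it into the outer expansion.
F(0) = 0
F′(0) = -1
F′′(0) = 0
F′′′(0) = 3
F^(4)(0) = 0

s^3/2 - s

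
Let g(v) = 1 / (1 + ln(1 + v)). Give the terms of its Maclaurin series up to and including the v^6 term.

3289*v^6/360 - 347*v^5/60 + 11*v^4/3 - 7*v^3/3 + 3*v^2/2 - v + 1

Expand as Σ (-1)^k u^k with u equal to the inner function's series.
g(0) = 1
g′(0) = -1
g′′(0) = 3
g′′′(0) = -14
g^(4)(0) = 88
g^(5)(0) = -694
g^(6)(0) = 6578
Then c_k = g^(k)(0)/k! gives each Taylor coefficient.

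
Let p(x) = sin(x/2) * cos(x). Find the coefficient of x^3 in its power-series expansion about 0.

Multiply the two series term by term and collect like powers.
[x^0] = 0;  [x^1] = 1/2;  [x^2] = 0;  [x^3] = -13/48.
So c_3 = p′′′(0)/3! = -13/48.

-13/48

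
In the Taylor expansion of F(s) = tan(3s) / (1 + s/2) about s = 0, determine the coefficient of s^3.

Take the Cauchy product of the two expansions.
F(0) = 0
F′(0) = 3
F′′(0) = -3
F′′′(0) = 117/2
So c_3 = F′′′(0)/3! = 39/4.

39/4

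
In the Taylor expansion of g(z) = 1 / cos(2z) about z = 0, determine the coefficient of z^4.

Divide the numerator series by the denominator series (power-series long division).
g(0) = 1
g′(0) = 0
g′′(0) = 4
g′′′(0) = 0
g^(4)(0) = 80

10/3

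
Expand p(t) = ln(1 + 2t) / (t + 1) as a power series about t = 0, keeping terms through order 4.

-32*t^4/3 + 20*t^3/3 - 4*t^2 + 2*t

Multiply the numerator's expansion by the denominator's geometric series.
p(0) = 0
p′(0) = 2
p′′(0) = -8
p′′′(0) = 40
p^(4)(0) = -256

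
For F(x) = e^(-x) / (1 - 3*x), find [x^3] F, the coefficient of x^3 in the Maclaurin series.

Expand 1/(denominator) as a geometric series and multiply by the numerator's series.
F(0) = 1
F′(0) = 2
F′′(0) = 13
F′′′(0) = 116
So c_3 = F′′′(0)/3! = 58/3.

58/3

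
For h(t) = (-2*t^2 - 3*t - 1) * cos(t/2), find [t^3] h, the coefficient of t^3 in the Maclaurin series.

3/8

Multiply each power in the prefactor through the base expansion.
h(0) = -1
h′(0) = -3
h′′(0) = -15/4
h′′′(0) = 9/4
Dividing each by k! gives the coefficients c_0, ..., c_3.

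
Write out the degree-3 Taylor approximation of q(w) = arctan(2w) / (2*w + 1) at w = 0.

16*w^3/3 - 4*w^2 + 2*w

Multiply the numerator's expansion by the denominator's geometric series.
q(0) = 0
q′(0) = 2
q′′(0) = -8
q′′′(0) = 32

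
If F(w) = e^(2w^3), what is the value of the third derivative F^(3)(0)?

Differentiate repeatedly and evaluate at the center.
The coefficient of w^3 in the expansion is 2, so F′′′(0) = 3! * (2) = 12.

12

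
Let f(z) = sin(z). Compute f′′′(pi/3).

-1/2

The coefficient of (z - pi/3)^3 in the expansion is -1/12, so f′′′(pi/3) = 3! * (-1/12) = -1/2.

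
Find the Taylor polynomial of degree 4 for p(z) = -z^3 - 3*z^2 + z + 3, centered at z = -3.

[(z + 3)^0] = 0;  [(z + 3)^1] = -8;  [(z + 3)^2] = 6;  [(z + 3)^3] = -1;  [(z + 3)^4] = 0.

-(z + 3)^3 + 6*(z + 3)^2 - 8*(z + 3)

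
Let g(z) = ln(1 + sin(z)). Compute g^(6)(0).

-16

Plug the Maclaurin series of the inner function into that of the outer and collect terms.
The coefficient of z^6 in the expansion is -1/45, so g^(6)(0) = 6! * (-1/45) = -16.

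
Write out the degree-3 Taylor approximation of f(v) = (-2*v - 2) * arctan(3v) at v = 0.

18*v^3 - 6*v^2 - 6*v

Shift and add copies of the series according to the polynomial's terms.
[v^0] = 0;  [v^1] = -6;  [v^2] = -6;  [v^3] = 18.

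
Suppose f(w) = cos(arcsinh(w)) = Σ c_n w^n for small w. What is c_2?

-1/2

Plug the Maclaurin series of the inner function into that of the outer and collect terms.
f(0) = 1
f′(0) = 0
f′′(0) = -1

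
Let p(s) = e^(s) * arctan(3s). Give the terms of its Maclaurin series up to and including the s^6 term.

377*s^6/8 + 1769*s^5/40 - 17*s^4/2 - 15*s^3/2 + 3*s^2 + 3*s

Take the Cauchy product of the two expansions.
p(0) = 0
p′(0) = 3
p′′(0) = 6
p′′′(0) = -45
p^(4)(0) = -204
p^(5)(0) = 5307
p^(6)(0) = 33930
Then c_k = p^(k)(0)/k! gives each Taylor coefficient.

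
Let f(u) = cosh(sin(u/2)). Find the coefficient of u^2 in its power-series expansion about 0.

Substitute the inner expansion into the outer series and collect powers.
So c_2 = f′′(0)/2! = 1/8.

1/8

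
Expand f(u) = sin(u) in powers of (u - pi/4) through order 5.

sqrt(2)*(u - pi/4)^5/240 + sqrt(2)*(u - pi/4)^4/48 - sqrt(2)*(u - pi/4)^3/12 - sqrt(2)*(u - pi/4)^2/4 + sqrt(2)*(u - pi/4)/2 + sqrt(2)/2

Compute the successive derivatives at the expansion point and divide by k!.
f(pi/4) = sqrt(2)/2
f′(pi/4) = sqrt(2)/2
f′′(pi/4) = -sqrt(2)/2
f′′′(pi/4) = -sqrt(2)/2
f^(4)(pi/4) = sqrt(2)/2
f^(5)(pi/4) = sqrt(2)/2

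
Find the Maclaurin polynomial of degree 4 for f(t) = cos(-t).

Differentiate repeatedly and evaluate at the center.
f(0) = 1
f′(0) = 0
f′′(0) = -1
f′′′(0) = 0
f^(4)(0) = 1
Dividing each by k! gives the coefficients c_0, ..., c_4.

t^4/24 - t^2/2 + 1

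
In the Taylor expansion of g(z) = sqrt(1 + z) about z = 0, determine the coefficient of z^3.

Apply the Taylor formula c_k = f^(k)(a)/k!.
[z^0] = 1;  [z^1] = 1/2;  [z^2] = -1/8;  [z^3] = 1/16.

1/16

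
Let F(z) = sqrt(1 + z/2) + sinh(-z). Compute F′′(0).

-1/16

Expand each term separately and add.
The coefficient of z^2 in the expansion is -1/32, so F′′(0) = 2! * (-1/32) = -1/16.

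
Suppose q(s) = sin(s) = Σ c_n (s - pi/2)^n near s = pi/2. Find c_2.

-1/2

Use the known series and substitute for the argument.
So c_2 = q′′(pi/2)/2! = -1/2.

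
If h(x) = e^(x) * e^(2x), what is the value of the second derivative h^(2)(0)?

9

Multiply the two series term by term and collect like powers.
The coefficient of x^2 in the expansion is 9/2, so h′′(0) = 2! * (9/2) = 9.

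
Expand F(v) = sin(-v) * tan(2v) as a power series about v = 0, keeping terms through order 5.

-7*v^4/3 - 2*v^2

Take the Cauchy product of the two expansions.
F(0) = 0
F′(0) = 0
F′′(0) = -4
F′′′(0) = 0
F^(4)(0) = -56
F^(5)(0) = 0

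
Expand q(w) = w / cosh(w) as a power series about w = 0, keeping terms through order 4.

Invert the denominator's series and multiply.
[w^0] = 0;  [w^1] = 1;  [w^2] = 0;  [w^3] = -1/2;  [w^4] = 0.

-w^3/2 + w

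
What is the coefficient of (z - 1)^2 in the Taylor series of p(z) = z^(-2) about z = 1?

Apply the Taylor formula c_k = f^(k)(a)/k!.
[(z - 1)^0] = 1;  [(z - 1)^1] = -2;  [(z - 1)^2] = 3.

3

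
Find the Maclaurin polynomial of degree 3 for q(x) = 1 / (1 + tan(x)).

-4*x^3/3 + x^2 - x + 1

Use the geometric series for the reciprocal, then substitute.
q(0) = 1
q′(0) = -1
q′′(0) = 2
q′′′(0) = -8
Dividing each by k! gives the coefficients c_0, ..., c_3.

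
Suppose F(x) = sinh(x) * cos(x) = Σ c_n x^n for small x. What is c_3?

Multiply the two series term by term and collect like powers.
F(0) = 0
F′(0) = 1
F′′(0) = 0
F′′′(0) = -2
The Taylor polynomial is Σ F^(k)(0)/k! · x^k.

-1/3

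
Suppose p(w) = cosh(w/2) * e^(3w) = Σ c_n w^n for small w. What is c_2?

Take the Cauchy product of the two expansions.
So c_2 = p′′(0)/2! = 37/8.

37/8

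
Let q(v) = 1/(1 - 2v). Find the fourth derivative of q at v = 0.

384

From the series, [v^4] q = 16; multiply by 4! = 24 to get 384.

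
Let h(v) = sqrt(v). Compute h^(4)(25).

-3/250000

From the series, [(v - 25)^4] h = -1/2000000; multiply by 4! = 24 to get -3/250000.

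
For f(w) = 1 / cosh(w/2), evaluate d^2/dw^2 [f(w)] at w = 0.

-1/4

Write the quotient as an unknown series and match coefficients against numerator = denominator · series.
From the series, [w^2] f = -1/8; multiply by 2! = 2 to get -1/4.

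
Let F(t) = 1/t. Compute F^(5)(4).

Differentiate repeatedly and evaluate at the center.
From the series, [(t - 4)^5] F = -1/4096; multiply by 5! = 120 to get -15/512.

-15/512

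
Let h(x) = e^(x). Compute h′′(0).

1

From the series, [x^2] h = 1/2; multiply by 2! = 2 to get 1.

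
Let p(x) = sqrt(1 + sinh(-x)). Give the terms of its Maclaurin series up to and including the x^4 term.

Compose series: expand the inner function first, then feed it into the outer expansion.
p(0) = 1
p′(0) = -1/2
p′′(0) = -1/4
p′′′(0) = -7/8
p^(4)(0) = -31/16
Dividing each by k! gives the coefficients c_0, ..., c_4.

-31*x^4/384 - 7*x^3/48 - x^2/8 - x/2 + 1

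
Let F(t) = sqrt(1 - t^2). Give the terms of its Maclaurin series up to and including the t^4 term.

-t^4/8 - t^2/2 + 1

F(0) = 1
F′(0) = 0
F′′(0) = -1
F′′′(0) = 0
F^(4)(0) = -3
Then c_k = F^(k)(0)/k! gives each Taylor coefficient.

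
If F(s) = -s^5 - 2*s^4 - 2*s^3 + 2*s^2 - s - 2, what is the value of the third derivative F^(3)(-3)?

Apply the Taylor formula c_k = f^(k)(a)/k!.
From the series, [(s + 3)^3] F = -68; multiply by 3! = 6 to get -408.

-408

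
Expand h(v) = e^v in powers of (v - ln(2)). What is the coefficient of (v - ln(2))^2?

1

h(ln(2)) = 2
h′(ln(2)) = 2
h′′(ln(2)) = 2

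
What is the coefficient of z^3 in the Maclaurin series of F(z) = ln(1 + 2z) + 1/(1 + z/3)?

71/27

Expand each term separately and add.
F(0) = 1
F′(0) = 5/3
F′′(0) = -34/9
F′′′(0) = 142/9
Then c_k = F^(k)(0)/k! gives each Taylor coefficient.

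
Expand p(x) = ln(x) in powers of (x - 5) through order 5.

(x - 5)^5/15625 - (x - 5)^4/2500 + (x - 5)^3/375 - (x - 5)^2/50 + (x - 5)/5 + ln(5)

Apply the Taylor formula c_k = f^(k)(a)/k!.
[(x - 5)^0] = ln(5);  [(x - 5)^1] = 1/5;  [(x - 5)^2] = -1/50;  [(x - 5)^3] = 1/375;  [(x - 5)^4] = -1/2500;  [(x - 5)^5] = 1/15625.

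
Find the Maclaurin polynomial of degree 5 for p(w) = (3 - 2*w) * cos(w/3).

Multiply each power in the prefactor through the base expansion.
p(0) = 3
p′(0) = -2
p′′(0) = -1/3
p′′′(0) = 2/3
p^(4)(0) = 1/27
p^(5)(0) = -10/81

-w^5/972 + w^4/648 + w^3/9 - w^2/6 - 2*w + 3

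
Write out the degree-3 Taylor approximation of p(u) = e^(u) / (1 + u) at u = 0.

Take the Cauchy product of the two expansions.
p(0) = 1
p′(0) = 0
p′′(0) = 1
p′′′(0) = -2

-u^3/3 + u^2/2 + 1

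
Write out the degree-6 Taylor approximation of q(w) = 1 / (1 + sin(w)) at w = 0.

Write 1/(1+u) = 1 - u + u^2 - u^3 + ... and substitute the series for u.
q(0) = 1
q′(0) = -1
q′′(0) = 2
q′′′(0) = -5
q^(4)(0) = 16
q^(5)(0) = -61
q^(6)(0) = 272

17*w^6/45 - 61*w^5/120 + 2*w^4/3 - 5*w^3/6 + w^2 - w + 1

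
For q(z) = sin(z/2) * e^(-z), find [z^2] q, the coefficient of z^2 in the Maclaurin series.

Take the Cauchy product of the two expansions.
q(0) = 0
q′(0) = 1/2
q′′(0) = -1

-1/2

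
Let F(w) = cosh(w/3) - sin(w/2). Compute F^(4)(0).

1/81

Add the two expansions coefficient-wise.
The coefficient of w^4 in the expansion is 1/1944, so F^(4)(0) = 4! * (1/1944) = 1/81.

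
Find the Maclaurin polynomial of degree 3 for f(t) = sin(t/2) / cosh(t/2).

-t^3/12 + t/2

Write the quotient as an unknown series and match coefficients against numerator = denominator · series.
f(0) = 0
f′(0) = 1/2
f′′(0) = 0
f′′′(0) = -1/2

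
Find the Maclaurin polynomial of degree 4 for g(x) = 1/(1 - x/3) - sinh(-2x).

Add the two expansions coefficient-wise.
g(0) = 1
g′(0) = 7/3
g′′(0) = 2/9
g′′′(0) = 74/9
g^(4)(0) = 8/27
Dividing each by k! gives the coefficients c_0, ..., c_4.

x^4/81 + 37*x^3/27 + x^2/9 + 7*x/3 + 1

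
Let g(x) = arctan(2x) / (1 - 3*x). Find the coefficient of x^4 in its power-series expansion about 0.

46

Multiply the numerator's expansion by the denominator's geometric series.
g(0) = 0
g′(0) = 2
g′′(0) = 12
g′′′(0) = 92
g^(4)(0) = 1104
Dividing each by k! gives the coefficients c_0, ..., c_4.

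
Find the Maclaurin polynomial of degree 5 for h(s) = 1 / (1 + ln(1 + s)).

-347*s^5/60 + 11*s^4/3 - 7*s^3/3 + 3*s^2/2 - s + 1

Expand as Σ (-1)^k u^k with u equal to the inner function's series.
h(0) = 1
h′(0) = -1
h′′(0) = 3
h′′′(0) = -14
h^(4)(0) = 88
h^(5)(0) = -694
The Taylor polynomial is Σ h^(k)(0)/k! · s^k.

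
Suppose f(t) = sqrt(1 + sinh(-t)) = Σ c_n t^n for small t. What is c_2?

Let u equal the inner series; expand the outer function in u and truncate.
f(0) = 1
f′(0) = -1/2
f′′(0) = -1/4
So c_2 = f′′(0)/2! = -1/8.

-1/8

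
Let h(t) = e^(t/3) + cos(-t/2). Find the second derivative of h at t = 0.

-5/36

Add the two expansions coefficient-wise.
From the series, [t^2] h = -5/72; multiply by 2! = 2 to get -5/36.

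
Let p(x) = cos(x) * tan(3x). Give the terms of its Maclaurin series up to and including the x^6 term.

Take the Cauchy product of the two expansions.
[x^0] = 0;  [x^1] = 3;  [x^2] = 0;  [x^3] = 15/2;  [x^4] = 0;  [x^5] = 1121/40;  [x^6] = 0.

1121*x^5/40 + 15*x^3/2 + 3*x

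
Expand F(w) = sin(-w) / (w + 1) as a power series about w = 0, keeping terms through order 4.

Use 1/(1 - r) = Σ r^k on the denominator, then take the Cauchy product.
F(0) = 0
F′(0) = -1
F′′(0) = 2
F′′′(0) = -5
F^(4)(0) = 20
Then c_k = F^(k)(0)/k! gives each Taylor coefficient.

5*w^4/6 - 5*w^3/6 + w^2 - w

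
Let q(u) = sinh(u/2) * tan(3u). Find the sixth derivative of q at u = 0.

188793/16

Take the Cauchy product of the two expansions.
The coefficient of u^6 in the expansion is 20977/1280, so q^(6)(0) = 6! * (20977/1280) = 188793/16.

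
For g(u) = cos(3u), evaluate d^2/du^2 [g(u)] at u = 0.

Use the known series and substitute for the argument.
From the series, [u^2] g = -9/2; multiply by 2! = 2 to get -9.

-9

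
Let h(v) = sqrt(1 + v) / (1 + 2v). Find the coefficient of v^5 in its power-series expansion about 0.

-5797/256

Multiply the two series term by term and collect like powers.
h(0) = 1
h′(0) = -3/2
h′′(0) = 23/4
h′′′(0) = -273/8
h^(4)(0) = 4353/16
h^(5)(0) = -86955/32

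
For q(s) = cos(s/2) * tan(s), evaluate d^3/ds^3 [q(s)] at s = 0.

5/4

Take the Cauchy product of the two expansions.
The coefficient of s^3 in the expansion is 5/24, so q′′′(0) = 3! * (5/24) = 5/4.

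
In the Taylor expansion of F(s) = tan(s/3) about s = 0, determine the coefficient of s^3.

1/81

[s^0] = 0;  [s^1] = 1/3;  [s^2] = 0;  [s^3] = 1/81.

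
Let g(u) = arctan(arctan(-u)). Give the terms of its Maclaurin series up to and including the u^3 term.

2*u^3/3 - u

Compose series: expand the inner function first, then feed it into the outer expansion.
g(0) = 0
g′(0) = -1
g′′(0) = 0
g′′′(0) = 4
Then c_k = g^(k)(0)/k! gives each Taylor coefficient.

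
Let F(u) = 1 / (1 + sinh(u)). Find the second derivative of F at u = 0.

Expand as Σ (-1)^k u^k with u equal to the inner function's series.
From the series, [u^2] F = 1; multiply by 2! = 2 to get 2.

2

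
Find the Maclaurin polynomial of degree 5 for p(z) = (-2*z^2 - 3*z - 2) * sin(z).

19*z^5/60 + z^4/2 - 5*z^3/3 - 3*z^2 - 2*z

Distribute the polynomial across the series and collect like powers.
p(0) = 0
p′(0) = -2
p′′(0) = -6
p′′′(0) = -10
p^(4)(0) = 12
p^(5)(0) = 38
Dividing each by k! gives the coefficients c_0, ..., c_5.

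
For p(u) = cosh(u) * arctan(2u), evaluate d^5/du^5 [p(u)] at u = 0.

618

Multiply the two series term by term and collect like powers.
From the series, [u^5] p = 103/20; multiply by 5! = 120 to get 618.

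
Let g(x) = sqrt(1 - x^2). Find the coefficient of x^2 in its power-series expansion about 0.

-1/2

[x^0] = 1;  [x^1] = 0;  [x^2] = -1/2.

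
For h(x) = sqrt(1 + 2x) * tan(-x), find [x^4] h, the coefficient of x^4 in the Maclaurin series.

-5/6

Expand each factor separately, then convolve coefficients.
h(0) = 0
h′(0) = -1
h′′(0) = -2
h′′′(0) = 1
h^(4)(0) = -20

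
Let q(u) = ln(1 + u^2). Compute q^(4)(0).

The coefficient of u^4 in the expansion is -1/2, so q^(4)(0) = 4! * (-1/2) = -12.

-12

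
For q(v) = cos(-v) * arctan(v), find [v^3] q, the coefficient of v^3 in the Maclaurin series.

Write out both Maclaurin series and multiply, keeping only the needed powers.
q(0) = 0
q′(0) = 1
q′′(0) = 0
q′′′(0) = -5

-5/6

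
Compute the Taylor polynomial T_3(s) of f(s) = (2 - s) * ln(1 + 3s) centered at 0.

45*s^3/2 - 12*s^2 + 6*s

Shift and add copies of the series according to the polynomial's terms.
f(0) = 0
f′(0) = 6
f′′(0) = -24
f′′′(0) = 135
The Taylor polynomial is Σ f^(k)(0)/k! · s^k.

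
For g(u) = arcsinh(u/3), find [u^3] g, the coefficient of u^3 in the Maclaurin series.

[u^0] = 0;  [u^1] = 1/3;  [u^2] = 0;  [u^3] = -1/162.
So c_3 = g′′′(0)/3! = -1/162.

-1/162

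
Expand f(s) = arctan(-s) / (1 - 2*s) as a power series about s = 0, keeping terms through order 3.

-11*s^3/3 - 2*s^2 - s

Use 1/(1 - r) = Σ r^k on the denominator, then take the Cauchy product.
[s^0] = 0;  [s^1] = -1;  [s^2] = -2;  [s^3] = -11/3.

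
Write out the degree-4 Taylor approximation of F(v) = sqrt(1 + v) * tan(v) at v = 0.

Expand each factor separately, then convolve coefficients.
[v^0] = 0;  [v^1] = 1;  [v^2] = 1/2;  [v^3] = 5/24;  [v^4] = 11/48.

11*v^4/48 + 5*v^3/24 + v^2/2 + v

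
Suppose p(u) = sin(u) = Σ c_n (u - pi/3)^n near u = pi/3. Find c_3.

Compute the successive derivatives at the expansion point and divide by k!.

-1/12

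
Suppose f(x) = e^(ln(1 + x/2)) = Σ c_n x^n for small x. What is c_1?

1/2

Let u equal the inner series; expand the outer function in u and truncate.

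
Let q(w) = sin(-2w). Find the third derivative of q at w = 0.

The coefficient of w^3 in the expansion is 4/3, so q′′′(0) = 3! * (4/3) = 8.

8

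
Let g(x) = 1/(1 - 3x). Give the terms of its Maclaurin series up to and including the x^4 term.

81*x^4 + 27*x^3 + 9*x^2 + 3*x + 1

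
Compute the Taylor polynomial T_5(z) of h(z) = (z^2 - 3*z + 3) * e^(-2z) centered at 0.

Distribute the polynomial across the series and collect like powers.
h(0) = 3
h′(0) = -9
h′′(0) = 26
h′′′(0) = -72
h^(4)(0) = 192
h^(5)(0) = -496
Then c_k = h^(k)(0)/k! gives each Taylor coefficient.

-62*z^5/15 + 8*z^4 - 12*z^3 + 13*z^2 - 9*z + 3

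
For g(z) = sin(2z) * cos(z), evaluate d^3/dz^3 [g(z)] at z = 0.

Take the Cauchy product of the two expansions.
From the series, [z^3] g = -7/3; multiply by 3! = 6 to get -14.

-14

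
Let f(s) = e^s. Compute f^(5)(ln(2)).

2

From the series, [(s - ln(2))^5] f = 1/60; multiply by 5! = 120 to get 2.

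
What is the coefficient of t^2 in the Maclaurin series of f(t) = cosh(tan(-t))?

1/2

Substitute the inner expansion into the outer series and collect powers.
f(0) = 1
f′(0) = 0
f′′(0) = 1
Then c_k = f^(k)(0)/k! gives each Taylor coefficient.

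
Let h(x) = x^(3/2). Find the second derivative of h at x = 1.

Differentiate repeatedly and evaluate at the center.
From the series, [(x - 1)^2] h = 3/8; multiply by 2! = 2 to get 3/4.

3/4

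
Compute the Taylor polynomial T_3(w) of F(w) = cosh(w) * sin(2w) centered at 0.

-w^3/3 + 2*w

Multiply the two series term by term and collect like powers.
F(0) = 0
F′(0) = 2
F′′(0) = 0
F′′′(0) = -2
The Taylor polynomial is Σ F^(k)(0)/k! · w^k.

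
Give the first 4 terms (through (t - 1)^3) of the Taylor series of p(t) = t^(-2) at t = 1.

-4*(t - 1)^3 + 3*(t - 1)^2 - 2*(t - 1) + 1

p(1) = 1
p′(1) = -2
p′′(1) = 6
p′′′(1) = -24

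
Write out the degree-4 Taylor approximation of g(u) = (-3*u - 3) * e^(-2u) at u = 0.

Distribute the polynomial across the series and collect like powers.
g(0) = -3
g′(0) = 3
g′′(0) = 0
g′′′(0) = -12
g^(4)(0) = 48

2*u^4 - 2*u^3 + 3*u - 3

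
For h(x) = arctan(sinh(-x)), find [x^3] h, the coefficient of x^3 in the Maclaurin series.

Compose series: expand the inner function first, then feed it into the outer expansion.
h(0) = 0
h′(0) = -1
h′′(0) = 0
h′′′(0) = 1
So c_3 = h′′′(0)/3! = 1/6.

1/6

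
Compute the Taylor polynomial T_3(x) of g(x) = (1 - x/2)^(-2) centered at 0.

x^3/2 + 3*x^2/4 + x + 1

g(0) = 1
g′(0) = 1
g′′(0) = 3/2
g′′′(0) = 3
The Taylor polynomial is Σ g^(k)(0)/k! · x^k.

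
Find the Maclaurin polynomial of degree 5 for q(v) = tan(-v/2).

q(0) = 0
q′(0) = -1/2
q′′(0) = 0
q′′′(0) = -1/4
q^(4)(0) = 0
q^(5)(0) = -1/2

-v^5/240 - v^3/24 - v/2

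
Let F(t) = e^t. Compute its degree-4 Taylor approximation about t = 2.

(t - 2)^4*e^(2)/24 + (t - 2)^3*e^(2)/6 + (t - 2)^2*e^(2)/2 + (t - 2)*e^(2) + e^(2)

[(t - 2)^0] = e^(2);  [(t - 2)^1] = e^(2);  [(t - 2)^2] = e^(2)/2;  [(t - 2)^3] = e^(2)/6;  [(t - 2)^4] = e^(2)/24.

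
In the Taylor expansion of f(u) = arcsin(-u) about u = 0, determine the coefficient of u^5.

Apply the Taylor formula c_k = f^(k)(a)/k!.
f(0) = 0
f′(0) = -1
f′′(0) = 0
f′′′(0) = -1
f^(4)(0) = 0
f^(5)(0) = -9
So c_5 = f^(5)(0)/5! = -3/40.

-3/40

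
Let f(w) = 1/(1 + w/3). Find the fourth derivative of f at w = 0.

From the series, [w^4] f = 1/81; multiply by 4! = 24 to get 8/27.

8/27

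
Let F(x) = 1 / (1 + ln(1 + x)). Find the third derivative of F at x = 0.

-14

Expand as Σ (-1)^k u^k with u equal to the inner function's series.
The coefficient of x^3 in the expansion is -7/3, so F′′′(0) = 3! * (-7/3) = -14.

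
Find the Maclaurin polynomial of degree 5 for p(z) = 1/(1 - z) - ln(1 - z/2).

161*z^5/160 + 65*z^4/64 + 25*z^3/24 + 9*z^2/8 + 3*z/2 + 1

Expand each term separately and add.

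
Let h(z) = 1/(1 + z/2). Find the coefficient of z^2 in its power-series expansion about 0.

1/4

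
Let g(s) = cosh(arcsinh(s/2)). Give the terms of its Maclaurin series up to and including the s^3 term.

s^2/8 + 1

Let u equal the inner series; expand the outer function in u and truncate.
g(0) = 1
g′(0) = 0
g′′(0) = 1/4
g′′′(0) = 0
The Taylor polynomial is Σ g^(k)(0)/k! · s^k.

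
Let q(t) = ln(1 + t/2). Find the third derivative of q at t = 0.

1/4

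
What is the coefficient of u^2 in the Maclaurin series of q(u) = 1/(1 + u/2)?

Differentiate repeatedly and evaluate at the center.
q(0) = 1
q′(0) = -1/2
q′′(0) = 1/2

1/4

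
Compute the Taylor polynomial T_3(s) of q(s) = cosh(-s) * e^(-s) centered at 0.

-2*s^3/3 + s^2 - s + 1

Write out both Maclaurin series and multiply, keeping only the needed powers.
q(0) = 1
q′(0) = -1
q′′(0) = 2
q′′′(0) = -4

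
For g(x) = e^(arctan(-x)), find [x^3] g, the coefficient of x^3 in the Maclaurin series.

1/6

Substitute the inner expansion into the outer series and collect powers.
[x^0] = 1;  [x^1] = -1;  [x^2] = 1/2;  [x^3] = 1/6.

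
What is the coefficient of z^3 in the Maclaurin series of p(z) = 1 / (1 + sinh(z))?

-7/6

Write 1/(1+u) = 1 - u + u^2 - u^3 + ... and substitute the series for u.
So c_3 = p′′′(0)/3! = -7/6.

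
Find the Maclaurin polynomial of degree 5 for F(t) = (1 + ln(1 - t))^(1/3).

Plug the Maclaurin series of the inner function into that of the outer and collect terms.
F(0) = 1
F′(0) = -1/3
F′′(0) = -5/9
F′′′(0) = -46/27
F^(4)(0) = -620/81
F^(5)(0) = -12*2^(727/867)*3^(721/867)*5^(186/289)*7^(334/867)/7
The Taylor polynomial is Σ F^(k)(0)/k! · t^k.

-2^(727/867)*3^(721/867)*5^(186/289)*7^(334/867)*t^5/70 - 155*t^4/486 - 23*t^3/81 - 5*t^2/18 - t/3 + 1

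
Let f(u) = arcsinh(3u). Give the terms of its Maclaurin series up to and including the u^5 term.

f(0) = 0
f′(0) = 3
f′′(0) = 0
f′′′(0) = -27
f^(4)(0) = 0
f^(5)(0) = 2187

729*u^5/40 - 9*u^3/2 + 3*u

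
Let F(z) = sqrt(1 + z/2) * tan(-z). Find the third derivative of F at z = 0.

-29/16

Write out both Maclaurin series and multiply, keeping only the needed powers.
The coefficient of z^3 in the expansion is -29/96, so F′′′(0) = 3! * (-29/96) = -29/16.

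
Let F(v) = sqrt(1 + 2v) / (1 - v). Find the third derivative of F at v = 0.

Multiply the two series term by term and collect like powers.
The coefficient of v^3 in the expansion is 2, so F′′′(0) = 3! * (2) = 12.

12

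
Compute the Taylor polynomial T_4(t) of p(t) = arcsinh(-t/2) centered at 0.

t^3/48 - t/2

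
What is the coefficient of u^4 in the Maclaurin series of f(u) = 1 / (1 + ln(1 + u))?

Write 1/(1+u) = 1 - u + u^2 - u^3 + ... and substitute the series for u.
f(0) = 1
f′(0) = -1
f′′(0) = 3
f′′′(0) = -14
f^(4)(0) = 88

11/3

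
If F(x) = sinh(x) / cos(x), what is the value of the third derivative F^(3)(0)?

4

Divide the numerator series by the denominator series (power-series long division).
From the series, [x^3] F = 2/3; multiply by 3! = 6 to get 4.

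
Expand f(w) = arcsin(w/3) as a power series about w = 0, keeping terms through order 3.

f(0) = 0
f′(0) = 1/3
f′′(0) = 0
f′′′(0) = 1/27

w^3/162 + w/3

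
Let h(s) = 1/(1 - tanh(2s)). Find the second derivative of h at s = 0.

8

Let u equal the inner series; expand the outer function in u and truncate.
The coefficient of s^2 in the expansion is 4, so h′′(0) = 2! * (4) = 8.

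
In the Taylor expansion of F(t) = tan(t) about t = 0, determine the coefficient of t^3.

Use the known series and substitute for the argument.

1/3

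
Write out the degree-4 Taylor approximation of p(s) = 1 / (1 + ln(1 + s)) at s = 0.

Write 1/(1+u) = 1 - u + u^2 - u^3 + ... and substitute the series for u.
p(0) = 1
p′(0) = -1
p′′(0) = 3
p′′′(0) = -14
p^(4)(0) = 88

11*s^4/3 - 7*s^3/3 + 3*s^2/2 - s + 1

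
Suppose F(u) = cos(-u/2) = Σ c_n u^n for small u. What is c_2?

-1/8

Apply the Taylor formula c_k = f^(k)(a)/k!.
F(0) = 1
F′(0) = 0
F′′(0) = -1/4
So c_2 = F′′(0)/2! = -1/8.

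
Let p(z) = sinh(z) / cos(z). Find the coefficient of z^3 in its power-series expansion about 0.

2/3

Invert the denominator's series and multiply.
p(0) = 0
p′(0) = 1
p′′(0) = 0
p′′′(0) = 4
So c_3 = p′′′(0)/3! = 2/3.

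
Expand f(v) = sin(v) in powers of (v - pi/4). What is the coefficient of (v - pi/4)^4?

sqrt(2)/48

f(pi/4) = sqrt(2)/2
f′(pi/4) = sqrt(2)/2
f′′(pi/4) = -sqrt(2)/2
f′′′(pi/4) = -sqrt(2)/2
f^(4)(pi/4) = sqrt(2)/2
So c_4 = f^(4)(pi/4)/4! = sqrt(2)/48.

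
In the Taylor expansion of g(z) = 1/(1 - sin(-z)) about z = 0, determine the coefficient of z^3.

Let u equal the inner series; expand the outer function in u and truncate.
g(0) = 1
g′(0) = -1
g′′(0) = 2
g′′′(0) = -5
Then c_k = g^(k)(0)/k! gives each Taylor coefficient.

-5/6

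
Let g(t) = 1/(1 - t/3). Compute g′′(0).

2/9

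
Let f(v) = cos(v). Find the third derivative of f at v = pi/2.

1

Use the known series and substitute for the argument.
The coefficient of (v - pi/2)^3 in the expansion is 1/6, so f′′′(pi/2) = 3! * (1/6) = 1.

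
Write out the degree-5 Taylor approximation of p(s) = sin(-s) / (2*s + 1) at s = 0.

Multiply the numerator's expansion by the denominator's geometric series.
p(0) = 0
p′(0) = -1
p′′(0) = 4
p′′′(0) = -23
p^(4)(0) = 184
p^(5)(0) = -1841
The Taylor polynomial is Σ p^(k)(0)/k! · s^k.

-1841*s^5/120 + 23*s^4/3 - 23*s^3/6 + 2*s^2 - s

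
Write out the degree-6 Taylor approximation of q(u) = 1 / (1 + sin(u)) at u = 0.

17*u^6/45 - 61*u^5/120 + 2*u^4/3 - 5*u^3/6 + u^2 - u + 1

Write 1/(1+u) = 1 - u + u^2 - u^3 + ... and substitute the series for u.
q(0) = 1
q′(0) = -1
q′′(0) = 2
q′′′(0) = -5
q^(4)(0) = 16
q^(5)(0) = -61
q^(6)(0) = 272
Dividing each by k! gives the coefficients c_0, ..., c_6.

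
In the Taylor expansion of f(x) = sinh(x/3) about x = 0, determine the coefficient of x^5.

1/29160

f(0) = 0
f′(0) = 1/3
f′′(0) = 0
f′′′(0) = 1/27
f^(4)(0) = 0
f^(5)(0) = 1/243
So c_5 = f^(5)(0)/5! = 1/29160.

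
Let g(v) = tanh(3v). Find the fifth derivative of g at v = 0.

Apply the Taylor formula c_k = f^(k)(a)/k!.
From the series, [v^5] g = 162/5; multiply by 5! = 120 to get 3888.

3888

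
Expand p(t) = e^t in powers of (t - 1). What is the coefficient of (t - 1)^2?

e/2

p(1) = e
p′(1) = e
p′′(1) = e
Then c_k = p^(k)(1)/k! gives each Taylor coefficient.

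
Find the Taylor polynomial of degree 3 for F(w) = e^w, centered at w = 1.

F(1) = e
F′(1) = e
F′′(1) = e
F′′′(1) = e
The Taylor polynomial is Σ F^(k)(1)/k! · (w - 1)^k.

e*(w - 1)^3/6 + e*(w - 1)^2/2 + e*(w - 1) + e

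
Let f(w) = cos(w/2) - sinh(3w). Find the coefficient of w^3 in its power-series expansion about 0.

Expand each term separately and add.
f(0) = 1
f′(0) = -3
f′′(0) = -1/4
f′′′(0) = -27

-9/2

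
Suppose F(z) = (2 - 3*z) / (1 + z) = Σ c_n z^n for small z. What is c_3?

Distribute the polynomial across the series and collect like powers.
F(0) = 2
F′(0) = -5
F′′(0) = 10
F′′′(0) = -30

-5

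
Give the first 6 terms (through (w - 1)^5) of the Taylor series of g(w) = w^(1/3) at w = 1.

22*(w - 1)^5/729 - 10*(w - 1)^4/243 + 5*(w - 1)^3/81 - (w - 1)^2/9 + (w - 1)/3 + 1

[(w - 1)^0] = 1;  [(w - 1)^1] = 1/3;  [(w - 1)^2] = -1/9;  [(w - 1)^3] = 5/81;  [(w - 1)^4] = -10/243;  [(w - 1)^5] = 22/729.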